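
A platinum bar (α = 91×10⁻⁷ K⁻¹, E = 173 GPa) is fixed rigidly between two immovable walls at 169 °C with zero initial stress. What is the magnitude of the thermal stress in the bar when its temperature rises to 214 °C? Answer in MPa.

Fully constrained: the free strain ε = αΔT is blocked, so σ = Eε = EαΔT.
|ΔT| = 45 K
σ = 173×10⁹ × 91×10⁻⁷ × 45 = 7.08×10⁷ Pa

σ = 70.8 MPa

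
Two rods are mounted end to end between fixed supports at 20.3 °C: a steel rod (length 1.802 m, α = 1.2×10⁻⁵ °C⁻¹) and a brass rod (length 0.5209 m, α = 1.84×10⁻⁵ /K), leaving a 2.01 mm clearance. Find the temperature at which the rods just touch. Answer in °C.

α₁L₁ = 2.1624×10⁻⁵ m/K, α₂L₂ = 9.58456×10⁻⁶ m/K → total 3.120856×10⁻⁵ m/K
ΔT = g/(α₁L₁+α₂L₂) = 2.01×10⁻³ / 3.120856×10⁻⁵ = 64.405 K
T = 20.3 + 64.405 = 84.705 °C

T = 84.7 °C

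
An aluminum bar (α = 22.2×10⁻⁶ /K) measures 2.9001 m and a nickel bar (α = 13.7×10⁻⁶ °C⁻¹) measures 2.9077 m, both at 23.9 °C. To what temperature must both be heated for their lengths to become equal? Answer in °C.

T = 333.5 °C

Equal length when α₁L₁ΔT − α₂L₂ΔT = L₂ − L₁ = 7.60×10⁻³ m
α₁L₁ = 6.438222×10⁻⁵, α₂L₂ = 3.983549×10⁻⁵ → Δ(αL) = 2.454673×10⁻⁵ m/K
ΔT = 7.60×10⁻³ / 2.454673×10⁻⁵ = 309.614 K, so T = 23.9 + 309.614 = 333.514 °C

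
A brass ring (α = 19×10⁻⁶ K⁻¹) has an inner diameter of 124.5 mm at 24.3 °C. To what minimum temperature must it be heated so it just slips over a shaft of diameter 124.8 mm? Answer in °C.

T = 151 °C

Required Δd = 124.8 − 124.5 = 0.3 mm
Δd = αd₀ΔT ⇒ ΔT = Δd/(αd₀) = 0.3 / (19×10⁻⁶ × 124.5) = 126.82 K
T_min = 24.3 + 126.82 = 151.12 °C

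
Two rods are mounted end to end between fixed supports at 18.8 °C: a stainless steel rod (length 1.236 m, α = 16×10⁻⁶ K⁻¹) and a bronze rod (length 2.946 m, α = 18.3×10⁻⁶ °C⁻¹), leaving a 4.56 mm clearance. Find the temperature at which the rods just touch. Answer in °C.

T = 80.7 °C

Gap closes when ΔL₁ + ΔL₂ = 4.56 mm = 4.56×10⁻³ m
(α₁L₁ + α₂L₂)ΔT = g
α₁L₁ + α₂L₂ = 16×10⁻⁶×1.236 + 18.3×10⁻⁶×2.946 = 7.36878×10⁻⁵ m/K
ΔT = 4.56×10⁻³ / 7.36878×10⁻⁵ = 61.883 K
T = 18.8 + 61.883 = 80.683 °C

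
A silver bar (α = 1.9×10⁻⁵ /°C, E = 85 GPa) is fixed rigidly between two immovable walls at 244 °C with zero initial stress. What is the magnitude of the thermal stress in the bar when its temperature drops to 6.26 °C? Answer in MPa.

Fully constrained: the free strain ε = αΔT is blocked, so σ = Eε = EαΔT.
|ΔT| = 237.74 K
σ = 85.0×10⁹ × 1.9×10⁻⁵ × 237.74 = 3.84×10⁸ Pa

σ = 384 MPa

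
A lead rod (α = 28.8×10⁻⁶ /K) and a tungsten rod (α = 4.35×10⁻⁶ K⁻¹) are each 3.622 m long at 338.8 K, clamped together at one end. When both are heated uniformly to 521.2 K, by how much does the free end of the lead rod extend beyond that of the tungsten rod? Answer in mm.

16.2 mm

ΔT = 182.4 K
lead: ΔL = 28.8×10⁻⁶ × 3.622 m × 182.4 = 1.9027×10⁻² m = 19.027 mm
tungsten: ΔL = 4.35×10⁻⁶ × 3.622 m × 182.4 = 2.8738×10⁻³ m = 2.8738 mm
difference = 19.027 − 2.8738 = 16.1532 mm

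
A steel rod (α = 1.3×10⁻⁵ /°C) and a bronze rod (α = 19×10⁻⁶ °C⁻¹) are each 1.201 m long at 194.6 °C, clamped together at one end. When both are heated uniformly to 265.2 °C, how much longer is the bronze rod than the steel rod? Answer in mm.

0.509 mm

ΔT = 70.6 K
steel: ΔL = 1.3×10⁻⁵ × 1.201 m × 70.6 = 1.1023×10⁻³ m = 1.1023 mm
bronze: ΔL = 19×10⁻⁶ × 1.201 m × 70.6 = 1.6110×10⁻³ m = 1.6110 mm
difference = 1.6110 − 1.1023 = 0.5087 mm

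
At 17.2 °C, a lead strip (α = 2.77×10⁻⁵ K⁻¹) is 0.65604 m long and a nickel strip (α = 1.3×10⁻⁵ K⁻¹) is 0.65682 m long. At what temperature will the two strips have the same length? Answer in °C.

L₁(1 + α₁ΔT) = L₂(1 + α₂ΔT) ⇒ ΔT = (L₂ − L₁)/(α₁L₁ − α₂L₂)
L₂ − L₁ = 0.65682 − 0.65604 = 7.80×10⁻⁴ m
α₁L₁ − α₂L₂ = 2.77×10⁻⁵×0.65604 − 1.3×10⁻⁵×0.65682 = 9.633648×10⁻⁶ m/K
ΔT = 7.80×10⁻⁴ / 9.633648×10⁻⁶ = 80.9662 K
T = 17.2 + 80.9662 = 98.1662 °C

T = 98.17 °C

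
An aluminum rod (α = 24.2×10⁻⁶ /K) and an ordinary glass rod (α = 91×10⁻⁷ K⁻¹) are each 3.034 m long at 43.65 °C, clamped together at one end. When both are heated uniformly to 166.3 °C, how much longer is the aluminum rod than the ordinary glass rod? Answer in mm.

5.62 mm

ΔT = 122.65 K
aluminum: ΔL = 24.2×10⁻⁶ × 3.034 m × 122.65 = 9.0053×10⁻³ m = 9.0053 mm
ordinary glass: ΔL = 91×10⁻⁷ × 3.034 m × 122.65 = 3.3863×10⁻³ m = 3.3863 mm
difference = 9.0053 − 3.3863 = 5.6190 mm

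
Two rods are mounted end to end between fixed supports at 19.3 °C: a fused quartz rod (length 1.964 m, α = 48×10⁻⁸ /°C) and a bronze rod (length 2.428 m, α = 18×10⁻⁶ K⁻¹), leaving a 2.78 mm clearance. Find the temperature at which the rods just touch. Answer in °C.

α₁L₁ = 9.4272×10⁻⁷ m/K, α₂L₂ = 4.3704×10⁻⁵ m/K → total 4.464672×10⁻⁵ m/K
ΔT = g/(α₁L₁+α₂L₂) = 2.78×10⁻³ / 4.464672×10⁻⁵ = 62.267 K
T = 19.3 + 62.267 = 81.567 °C

T = 81.6 °C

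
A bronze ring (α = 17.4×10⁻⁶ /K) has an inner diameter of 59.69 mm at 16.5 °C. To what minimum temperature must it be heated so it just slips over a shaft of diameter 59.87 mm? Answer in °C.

Required Δd = 59.87 − 59.69 = 0.18 mm
Δd = αd₀ΔT ⇒ ΔT = Δd/(αd₀) = 0.18 / (17.4×10⁻⁶ × 59.69) = 173.31 K
T_min = 16.5 + 173.31 = 189.81 °C

T = 190 °C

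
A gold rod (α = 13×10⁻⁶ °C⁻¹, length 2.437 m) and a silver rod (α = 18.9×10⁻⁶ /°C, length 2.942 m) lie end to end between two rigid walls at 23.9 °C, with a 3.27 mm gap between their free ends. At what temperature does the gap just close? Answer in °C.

Gap closes when ΔL₁ + ΔL₂ = 3.27 mm = 3.27×10⁻³ m
(α₁L₁ + α₂L₂)ΔT = g
α₁L₁ + α₂L₂ = 13×10⁻⁶×2.437 + 18.9×10⁻⁶×2.942 = 8.72848×10⁻⁵ m/K
ΔT = 3.27×10⁻³ / 8.72848×10⁻⁵ = 37.464 K
T = 23.9 + 37.464 = 61.364 °C

T = 61.4 °C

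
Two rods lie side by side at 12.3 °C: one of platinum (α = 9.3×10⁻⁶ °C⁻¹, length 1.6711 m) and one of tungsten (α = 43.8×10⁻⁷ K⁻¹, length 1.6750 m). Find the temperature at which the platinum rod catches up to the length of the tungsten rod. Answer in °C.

T = 487.6 °C

Equal length when α₁L₁ΔT − α₂L₂ΔT = L₂ − L₁ = 3.90×10⁻³ m
α₁L₁ = 1.554123×10⁻⁵, α₂L₂ = 7.3365×10⁻⁶ → Δ(αL) = 8.20473×10⁻⁶ m/K
ΔT = 3.90×10⁻³ / 8.20473×10⁻⁶ = 475.336 K, so T = 12.3 + 475.336 = 487.636 °C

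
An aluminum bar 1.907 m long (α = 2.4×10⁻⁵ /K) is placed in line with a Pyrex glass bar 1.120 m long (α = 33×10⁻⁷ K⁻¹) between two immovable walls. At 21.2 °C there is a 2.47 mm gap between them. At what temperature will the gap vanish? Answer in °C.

T = 71.1 °C

α₁L₁ = 4.5768×10⁻⁵ m/K, α₂L₂ = 3.696×10⁻⁶ m/K → total 4.9464×10⁻⁵ m/K
ΔT = g/(α₁L₁+α₂L₂) = 2.47×10⁻³ / 4.9464×10⁻⁵ = 49.935 K
T = 21.2 + 49.935 = 71.135 °C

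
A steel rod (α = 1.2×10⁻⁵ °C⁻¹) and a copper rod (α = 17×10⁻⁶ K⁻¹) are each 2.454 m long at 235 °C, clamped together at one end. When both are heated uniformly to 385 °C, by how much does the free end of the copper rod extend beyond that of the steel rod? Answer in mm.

1.84 mm

ΔT = 150 K
steel: ΔL = 1.2×10⁻⁵ × 2.454 m × 150 = 4.4172×10⁻³ m = 4.4172 mm
copper: ΔL = 17×10⁻⁶ × 2.454 m × 150 = 6.2577×10⁻³ m = 6.2577 mm
difference = 6.2577 − 4.4172 = 1.8405 mm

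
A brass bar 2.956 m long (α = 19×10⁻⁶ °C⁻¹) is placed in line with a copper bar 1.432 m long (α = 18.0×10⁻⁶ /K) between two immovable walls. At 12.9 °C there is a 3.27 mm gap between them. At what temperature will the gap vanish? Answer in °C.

T = 52.8 °C

α₁L₁ = 5.6164×10⁻⁵ m/K, α₂L₂ = 2.5776×10⁻⁵ m/K → total 8.194×10⁻⁵ m/K
ΔT = g/(α₁L₁+α₂L₂) = 3.27×10⁻³ / 8.194×10⁻⁵ = 39.907 K
T = 12.9 + 39.907 = 52.807 °C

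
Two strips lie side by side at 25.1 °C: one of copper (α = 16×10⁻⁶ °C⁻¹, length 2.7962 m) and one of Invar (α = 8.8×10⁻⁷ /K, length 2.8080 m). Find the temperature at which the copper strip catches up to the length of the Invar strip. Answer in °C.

Equal length when α₁L₁ΔT − α₂L₂ΔT = L₂ − L₁ = 1.18×10⁻² m
α₁L₁ = 4.47392×10⁻⁵, α₂L₂ = 2.47104×10⁻⁶ → Δ(αL) = 4.226816×10⁻⁵ m/K
ΔT = 1.18×10⁻² / 4.226816×10⁻⁵ = 279.170 K, so T = 25.1 + 279.170 = 304.270 °C

T = 304.3 °C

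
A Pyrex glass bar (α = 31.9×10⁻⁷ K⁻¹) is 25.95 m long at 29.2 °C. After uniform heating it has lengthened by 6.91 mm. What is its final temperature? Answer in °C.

ΔL = αL₀ΔT ⇒ ΔT = ΔL / (αL₀)
ΔT = 6.91×10⁻³ m / (31.9×10⁻⁷ × 25.95 m) = 83.47 K
T = 29.2 + 83.47 = 112.67 °C

T = 113 °C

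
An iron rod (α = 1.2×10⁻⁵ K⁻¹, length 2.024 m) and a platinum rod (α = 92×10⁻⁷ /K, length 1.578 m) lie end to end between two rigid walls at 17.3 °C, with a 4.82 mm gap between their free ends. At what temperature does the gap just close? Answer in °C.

T = 142 °C

Gap closes when ΔL₁ + ΔL₂ = 4.82 mm = 4.82×10⁻³ m
(α₁L₁ + α₂L₂)ΔT = g
α₁L₁ + α₂L₂ = 1.2×10⁻⁵×2.024 + 92×10⁻⁷×1.578 = 3.88056×10⁻⁵ m/K
ΔT = 4.82×10⁻³ / 3.88056×10⁻⁵ = 124.21 K
T = 17.3 + 124.21 = 141.51 °C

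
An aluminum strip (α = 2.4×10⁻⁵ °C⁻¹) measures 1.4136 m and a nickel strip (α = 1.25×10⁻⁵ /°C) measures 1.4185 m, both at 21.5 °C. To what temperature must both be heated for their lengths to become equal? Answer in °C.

L₁(1 + α₁ΔT) = L₂(1 + α₂ΔT) ⇒ ΔT = (L₂ − L₁)/(α₁L₁ − α₂L₂)
L₂ − L₁ = 1.4185 − 1.4136 = 4.90×10⁻³ m
α₁L₁ − α₂L₂ = 2.4×10⁻⁵×1.4136 − 1.25×10⁻⁵×1.4185 = 1.619515×10⁻⁵ m/K
ΔT = 4.90×10⁻³ / 1.619515×10⁻⁵ = 302.560 K
T = 21.5 + 302.560 = 324.060 °C

T = 324.1 °C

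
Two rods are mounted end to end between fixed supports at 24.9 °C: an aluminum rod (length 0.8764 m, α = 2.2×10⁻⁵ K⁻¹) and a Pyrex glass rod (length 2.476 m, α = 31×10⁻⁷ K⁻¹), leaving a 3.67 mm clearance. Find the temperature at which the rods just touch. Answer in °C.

T = 161 °C

Gap closes when ΔL₁ + ΔL₂ = 3.67 mm = 3.67×10⁻³ m
(α₁L₁ + α₂L₂)ΔT = g
α₁L₁ + α₂L₂ = 2.2×10⁻⁵×0.8764 + 31×10⁻⁷×2.476 = 2.69564×10⁻⁵ m/K
ΔT = 3.67×10⁻³ / 2.69564×10⁻⁵ = 136.15 K
T = 24.9 + 136.15 = 161.05 °C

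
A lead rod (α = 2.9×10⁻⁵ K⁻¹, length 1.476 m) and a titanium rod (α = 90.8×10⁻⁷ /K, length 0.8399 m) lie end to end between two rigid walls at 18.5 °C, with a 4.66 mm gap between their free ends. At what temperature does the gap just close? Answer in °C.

α₁L₁ = 4.2804×10⁻⁵ m/K, α₂L₂ = 7.626292×10⁻⁶ m/K → total 5.0430292×10⁻⁵ m/K
ΔT = g/(α₁L₁+α₂L₂) = 4.66×10⁻³ / 5.0430292×10⁻⁵ = 92.40 K
T = 18.5 + 92.40 = 110.90 °C

T = 111 °C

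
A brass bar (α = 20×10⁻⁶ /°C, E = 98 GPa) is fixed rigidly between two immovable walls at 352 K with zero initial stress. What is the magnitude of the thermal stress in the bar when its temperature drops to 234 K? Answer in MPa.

Fully constrained: the free strain ε = αΔT is blocked, so σ = Eε = EαΔT.
|ΔT| = 118 K
σ = 98.0×10⁹ × 20×10⁻⁶ × 118 = 2.31×10⁸ Pa

σ = 231 MPa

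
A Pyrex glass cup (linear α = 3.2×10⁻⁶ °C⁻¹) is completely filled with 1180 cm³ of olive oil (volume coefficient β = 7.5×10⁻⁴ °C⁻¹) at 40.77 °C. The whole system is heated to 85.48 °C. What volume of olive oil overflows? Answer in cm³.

39.1 cm³

The cup also expands: β_container ≈ 3α = 9.6×10⁻⁶ /K
Net overflow = V₀(β_liq − 3α_cont)ΔT
β − 3α = 7.50×10⁻⁴ − 9.6×10⁻⁶ = 7.404×10⁻⁴ /K; ΔT = 44.71 K
ΔV = 1180 × 7.404×10⁻⁴ × 44.71 = 39.1 cm³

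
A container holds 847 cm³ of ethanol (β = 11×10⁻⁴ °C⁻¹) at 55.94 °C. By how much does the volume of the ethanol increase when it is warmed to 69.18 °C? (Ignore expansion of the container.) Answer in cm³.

|ΔT| = |69.18 − 55.94| = 13.24 K
ΔV = βV₀ΔT = (11×10⁻⁴)(847)(13.24) = 12.3 cm³

ΔV = 12.3 cm³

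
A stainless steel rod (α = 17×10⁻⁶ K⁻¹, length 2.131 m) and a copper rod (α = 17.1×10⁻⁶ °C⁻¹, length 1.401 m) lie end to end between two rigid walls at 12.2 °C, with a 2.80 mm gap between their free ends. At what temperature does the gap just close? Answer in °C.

α₁L₁ = 3.6227×10⁻⁵ m/K, α₂L₂ = 2.39571×10⁻⁵ m/K → total 6.01841×10⁻⁵ m/K
ΔT = g/(α₁L₁+α₂L₂) = 2.80×10⁻³ / 6.01841×10⁻⁵ = 46.524 K
T = 12.2 + 46.524 = 58.724 °C

T = 58.7 °C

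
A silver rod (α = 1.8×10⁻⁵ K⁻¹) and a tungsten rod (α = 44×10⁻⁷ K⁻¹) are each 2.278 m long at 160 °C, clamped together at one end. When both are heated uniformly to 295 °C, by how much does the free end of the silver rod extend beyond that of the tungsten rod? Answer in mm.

ΔT = 135 K
silver: ΔL = 1.8×10⁻⁵ × 2.278 m × 135 = 5.5355×10⁻³ m = 5.5355 mm
tungsten: ΔL = 44×10⁻⁷ × 2.278 m × 135 = 1.3531×10⁻³ m = 1.3531 mm
difference = 5.5355 − 1.3531 = 4.1824 mm

4.18 mm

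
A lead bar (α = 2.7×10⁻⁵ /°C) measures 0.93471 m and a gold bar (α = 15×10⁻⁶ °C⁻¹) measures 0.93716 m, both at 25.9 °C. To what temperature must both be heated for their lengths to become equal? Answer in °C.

Equal length when α₁L₁ΔT − α₂L₂ΔT = L₂ − L₁ = 2.45×10⁻³ m
α₁L₁ = 2.523717×10⁻⁵, α₂L₂ = 1.40574×10⁻⁵ → Δ(αL) = 1.117977×10⁻⁵ m/K
ΔT = 2.45×10⁻³ / 1.117977×10⁻⁵ = 219.146 K, so T = 25.9 + 219.146 = 245.046 °C

T = 245.0 °C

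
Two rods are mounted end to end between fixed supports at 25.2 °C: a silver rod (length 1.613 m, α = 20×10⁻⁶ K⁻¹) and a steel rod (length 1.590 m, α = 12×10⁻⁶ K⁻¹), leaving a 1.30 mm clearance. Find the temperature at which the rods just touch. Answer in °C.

T = 50.5 °C

α₁L₁ = 3.226×10⁻⁵ m/K, α₂L₂ = 1.908×10⁻⁵ m/K → total 5.134×10⁻⁵ m/K
ΔT = g/(α₁L₁+α₂L₂) = 1.30×10⁻³ / 5.134×10⁻⁵ = 25.321 K
T = 25.2 + 25.321 = 50.521 °C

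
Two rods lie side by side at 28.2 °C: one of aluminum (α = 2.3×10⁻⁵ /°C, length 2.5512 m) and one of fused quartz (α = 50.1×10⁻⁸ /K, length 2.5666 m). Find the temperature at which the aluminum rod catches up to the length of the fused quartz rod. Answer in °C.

L₁(1 + α₁ΔT) = L₂(1 + α₂ΔT) ⇒ ΔT = (L₂ − L₁)/(α₁L₁ − α₂L₂)
L₂ − L₁ = 2.5666 − 2.5512 = 1.54×10⁻² m
α₁L₁ − α₂L₂ = 2.3×10⁻⁵×2.5512 − 50.1×10⁻⁸×2.5666 = 5.73917334×10⁻⁵ m/K
ΔT = 1.54×10⁻² / 5.73917334×10⁻⁵ = 268.331 K
T = 28.2 + 268.331 = 296.531 °C

T = 296.5 °C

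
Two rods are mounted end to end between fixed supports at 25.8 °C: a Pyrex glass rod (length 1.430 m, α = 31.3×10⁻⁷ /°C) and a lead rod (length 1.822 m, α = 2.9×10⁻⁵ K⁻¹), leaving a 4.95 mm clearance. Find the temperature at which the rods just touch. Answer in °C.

α₁L₁ = 4.4759×10⁻⁶ m/K, α₂L₂ = 5.2838×10⁻⁵ m/K → total 5.73139×10⁻⁵ m/K
ΔT = g/(α₁L₁+α₂L₂) = 4.95×10⁻³ / 5.73139×10⁻⁵ = 86.37 K
T = 25.8 + 86.37 = 112.17 °C

T = 112 °C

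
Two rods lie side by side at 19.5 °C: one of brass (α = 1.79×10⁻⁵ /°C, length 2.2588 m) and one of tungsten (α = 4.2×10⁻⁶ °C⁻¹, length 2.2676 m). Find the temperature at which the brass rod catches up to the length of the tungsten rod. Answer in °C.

T = 304.2 °C

Equal length when α₁L₁ΔT − α₂L₂ΔT = L₂ − L₁ = 8.80×10⁻³ m
α₁L₁ = 4.043252×10⁻⁵, α₂L₂ = 9.52392×10⁻⁶ → Δ(αL) = 3.09086×10⁻⁵ m/K
ΔT = 8.80×10⁻³ / 3.09086×10⁻⁵ = 284.710 K, so T = 19.5 + 284.710 = 304.210 °C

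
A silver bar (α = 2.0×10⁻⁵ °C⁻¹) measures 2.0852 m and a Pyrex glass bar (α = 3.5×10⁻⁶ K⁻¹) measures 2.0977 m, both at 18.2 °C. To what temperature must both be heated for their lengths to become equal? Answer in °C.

T = 382.0 °C

Equal length when α₁L₁ΔT − α₂L₂ΔT = L₂ − L₁ = 1.25×10⁻² m
α₁L₁ = 4.1704×10⁻⁵, α₂L₂ = 7.34195×10⁻⁶ → Δ(αL) = 3.436205×10⁻⁵ m/K
ΔT = 1.25×10⁻² / 3.436205×10⁻⁵ = 363.773 K, so T = 18.2 + 363.773 = 381.973 °C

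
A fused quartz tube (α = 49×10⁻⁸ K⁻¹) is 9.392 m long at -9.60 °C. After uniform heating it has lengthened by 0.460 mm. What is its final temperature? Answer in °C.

T = 90.4 °C

ΔL = αL₀ΔT ⇒ ΔT = ΔL / (αL₀)
ΔT = 0.460×10⁻³ m / (49×10⁻⁸ × 9.392 m) = 99.955 K
T = -9.60 + 99.955 = 90.355 °C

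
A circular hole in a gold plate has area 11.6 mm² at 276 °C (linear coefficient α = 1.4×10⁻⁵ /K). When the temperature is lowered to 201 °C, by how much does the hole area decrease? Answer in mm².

Area coefficient ≈ 2α; |ΔT| = 75 K
ΔA = 2αA₀ΔT = 2(1.4×10⁻⁵)(11.6)(75) = 0.0244 mm²

ΔA = 0.0244 mm²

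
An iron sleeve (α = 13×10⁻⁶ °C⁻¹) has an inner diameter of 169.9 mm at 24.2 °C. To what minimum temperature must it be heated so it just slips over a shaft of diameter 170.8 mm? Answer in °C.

T = 432 °C

Required Δd = 170.8 − 169.9 = 0.9 mm
Δd = αd₀ΔT ⇒ ΔT = Δd/(αd₀) = 0.9 / (13×10⁻⁶ × 169.9) = 407.48 K
T_min = 24.2 + 407.48 = 431.68 °C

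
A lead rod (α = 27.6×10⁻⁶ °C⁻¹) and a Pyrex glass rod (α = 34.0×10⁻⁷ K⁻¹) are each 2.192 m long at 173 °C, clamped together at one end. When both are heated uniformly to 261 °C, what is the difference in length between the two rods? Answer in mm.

ΔT = 88 K
lead: ΔL = 27.6×10⁻⁶ × 2.192 m × 88 = 5.3239×10⁻³ m = 5.3239 mm
Pyrex glass: ΔL = 34.0×10⁻⁷ × 2.192 m × 88 = 6.5585×10⁻⁴ m = 0.65585 mm
difference = 5.3239 − 0.65585 = 4.66805 mm

4.67 mm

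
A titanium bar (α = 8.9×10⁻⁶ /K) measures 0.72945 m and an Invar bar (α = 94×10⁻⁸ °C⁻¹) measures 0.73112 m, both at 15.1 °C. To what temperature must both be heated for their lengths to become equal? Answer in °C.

L₁(1 + α₁ΔT) = L₂(1 + α₂ΔT) ⇒ ΔT = (L₂ − L₁)/(α₁L₁ − α₂L₂)
L₂ − L₁ = 0.73112 − 0.72945 = 1.67×10⁻³ m
α₁L₁ − α₂L₂ = 8.9×10⁻⁶×0.72945 − 94×10⁻⁸×0.73112 = 5.8048522×10⁻⁶ m/K
ΔT = 1.67×10⁻³ / 5.8048522×10⁻⁶ = 287.690 K
T = 15.1 + 287.690 = 302.790 °C

T = 302.8 °C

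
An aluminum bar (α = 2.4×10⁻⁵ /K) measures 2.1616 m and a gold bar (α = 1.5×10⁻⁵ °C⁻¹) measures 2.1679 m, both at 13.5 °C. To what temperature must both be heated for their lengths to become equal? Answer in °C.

T = 338.9 °C

Equal length when α₁L₁ΔT − α₂L₂ΔT = L₂ − L₁ = 6.30×10⁻³ m
α₁L₁ = 5.18784×10⁻⁵, α₂L₂ = 3.25185×10⁻⁵ → Δ(αL) = 1.93599×10⁻⁵ m/K
ΔT = 6.30×10⁻³ / 1.93599×10⁻⁵ = 325.415 K, so T = 13.5 + 325.415 = 338.915 °C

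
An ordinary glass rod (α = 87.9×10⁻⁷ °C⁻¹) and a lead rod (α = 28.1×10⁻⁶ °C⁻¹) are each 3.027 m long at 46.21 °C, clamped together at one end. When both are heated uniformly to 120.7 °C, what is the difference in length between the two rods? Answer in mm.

ΔT = 74.49 K
ordinary glass: ΔL = 87.9×10⁻⁷ × 3.027 m × 74.49 = 1.9820×10⁻³ m = 1.9820 mm
lead: ΔL = 28.1×10⁻⁶ × 3.027 m × 74.49 = 6.3360×10⁻³ m = 6.3360 mm
difference = 6.3360 − 1.9820 = 4.354 mm

4.35 mm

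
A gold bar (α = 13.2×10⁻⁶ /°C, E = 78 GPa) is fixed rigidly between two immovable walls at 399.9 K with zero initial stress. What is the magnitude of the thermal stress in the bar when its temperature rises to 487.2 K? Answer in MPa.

σ = 89.9 MPa

Fully constrained: the free strain ε = αΔT is blocked, so σ = Eε = EαΔT.
|ΔT| = 87.3 K
σ = 78.0×10⁹ × 13.2×10⁻⁶ × 87.3 = 8.99×10⁷ Pa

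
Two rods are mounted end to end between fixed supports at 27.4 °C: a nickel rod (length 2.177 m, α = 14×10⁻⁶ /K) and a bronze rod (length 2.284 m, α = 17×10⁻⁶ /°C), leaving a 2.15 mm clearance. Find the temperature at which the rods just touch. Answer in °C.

T = 58.4 °C

α₁L₁ = 3.0478×10⁻⁵ m/K, α₂L₂ = 3.8828×10⁻⁵ m/K → total 6.9306×10⁻⁵ m/K
ΔT = g/(α₁L₁+α₂L₂) = 2.15×10⁻³ / 6.9306×10⁻⁵ = 31.022 K
T = 27.4 + 31.022 = 58.422 °C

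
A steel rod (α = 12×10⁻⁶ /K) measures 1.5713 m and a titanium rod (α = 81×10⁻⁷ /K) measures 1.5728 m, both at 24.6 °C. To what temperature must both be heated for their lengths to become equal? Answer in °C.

Equal length when α₁L₁ΔT − α₂L₂ΔT = L₂ − L₁ = 1.50×10⁻³ m
α₁L₁ = 1.88556×10⁻⁵, α₂L₂ = 1.273968×10⁻⁵ → Δ(αL) = 6.11592×10⁻⁶ m/K
ΔT = 1.50×10⁻³ / 6.11592×10⁻⁶ = 245.262 K, so T = 24.6 + 245.262 = 269.862 °C

T = 269.9 °C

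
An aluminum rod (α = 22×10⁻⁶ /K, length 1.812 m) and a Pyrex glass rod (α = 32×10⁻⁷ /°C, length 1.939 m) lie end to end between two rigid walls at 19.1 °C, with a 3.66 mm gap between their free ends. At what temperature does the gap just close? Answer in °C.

α₁L₁ = 3.9864×10⁻⁵ m/K, α₂L₂ = 6.2048×10⁻⁶ m/K → total 4.60688×10⁻⁵ m/K
ΔT = g/(α₁L₁+α₂L₂) = 3.66×10⁻³ / 4.60688×10⁻⁵ = 79.446 K
T = 19.1 + 79.446 = 98.546 °C

T = 98.5 °C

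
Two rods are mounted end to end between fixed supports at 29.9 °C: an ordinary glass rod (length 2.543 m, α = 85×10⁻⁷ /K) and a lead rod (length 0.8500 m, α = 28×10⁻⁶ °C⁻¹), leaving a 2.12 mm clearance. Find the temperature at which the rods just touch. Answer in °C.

α₁L₁ = 2.16155×10⁻⁵ m/K, α₂L₂ = 2.380×10⁻⁵ m/K → total 4.54155×10⁻⁵ m/K
ΔT = g/(α₁L₁+α₂L₂) = 2.12×10⁻³ / 4.54155×10⁻⁵ = 46.680 K
T = 29.9 + 46.680 = 76.580 °C

T = 76.6 °C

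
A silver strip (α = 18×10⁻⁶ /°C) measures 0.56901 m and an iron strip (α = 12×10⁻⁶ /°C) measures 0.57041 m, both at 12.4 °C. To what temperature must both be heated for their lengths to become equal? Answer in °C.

L₁(1 + α₁ΔT) = L₂(1 + α₂ΔT) ⇒ ΔT = (L₂ − L₁)/(α₁L₁ − α₂L₂)
L₂ − L₁ = 0.57041 − 0.56901 = 1.40×10⁻³ m
α₁L₁ − α₂L₂ = 18×10⁻⁶×0.56901 − 12×10⁻⁶×0.57041 = 3.39726×10⁻⁶ m/K
ΔT = 1.40×10⁻³ / 3.39726×10⁻⁶ = 412.097 K
T = 12.4 + 412.097 = 424.497 °C

T = 424.5 °C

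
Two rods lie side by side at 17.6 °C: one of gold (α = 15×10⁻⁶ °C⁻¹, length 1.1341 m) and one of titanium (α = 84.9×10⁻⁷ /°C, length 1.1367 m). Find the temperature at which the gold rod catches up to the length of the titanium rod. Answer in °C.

L₁(1 + α₁ΔT) = L₂(1 + α₂ΔT) ⇒ ΔT = (L₂ − L₁)/(α₁L₁ − α₂L₂)
L₂ − L₁ = 1.1367 − 1.1341 = 2.60×10⁻³ m
α₁L₁ − α₂L₂ = 15×10⁻⁶×1.1341 − 84.9×10⁻⁷×1.1367 = 7.360917×10⁻⁶ m/K
ΔT = 2.60×10⁻³ / 7.360917×10⁻⁶ = 353.217 K
T = 17.6 + 353.217 = 370.817 °C

T = 370.8 °C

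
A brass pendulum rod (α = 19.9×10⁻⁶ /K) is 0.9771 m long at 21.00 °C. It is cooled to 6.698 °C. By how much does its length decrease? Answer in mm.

|ΔT| = |6.698 − 21.00| = 14.302 K
ΔL = αL₀ΔT = (19.9×10⁻⁶)(0.9771)(14.302) = 2.78×10⁻⁴ m

ΔL = 0.278 mm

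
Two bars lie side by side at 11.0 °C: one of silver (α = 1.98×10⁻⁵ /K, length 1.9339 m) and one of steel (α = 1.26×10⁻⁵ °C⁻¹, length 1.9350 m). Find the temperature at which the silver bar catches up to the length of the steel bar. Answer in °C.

Equal length when α₁L₁ΔT − α₂L₂ΔT = L₂ − L₁ = 1.10×10⁻³ m
α₁L₁ = 3.829122×10⁻⁵, α₂L₂ = 2.4381×10⁻⁵ → Δ(αL) = 1.391022×10⁻⁵ m/K
ΔT = 1.10×10⁻³ / 1.391022×10⁻⁵ = 79.0785 K, so T = 11.0 + 79.0785 = 90.0785 °C

T = 90.08 °C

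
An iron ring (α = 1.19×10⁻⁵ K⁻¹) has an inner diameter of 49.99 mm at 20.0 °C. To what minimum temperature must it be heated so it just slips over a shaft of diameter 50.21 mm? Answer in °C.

Required Δd = 50.21 − 49.99 = 0.22 mm
Δd = αd₀ΔT ⇒ ΔT = Δd/(αd₀) = 0.22 / (1.19×10⁻⁵ × 49.99) = 369.82 K
T_min = 20.0 + 369.82 = 389.82 °C

T = 390 °C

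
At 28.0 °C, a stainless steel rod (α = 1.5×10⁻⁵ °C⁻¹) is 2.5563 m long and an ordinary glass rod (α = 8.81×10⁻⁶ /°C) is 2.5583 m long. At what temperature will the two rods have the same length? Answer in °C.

T = 154.5 °C

Equal length when α₁L₁ΔT − α₂L₂ΔT = L₂ − L₁ = 2.00×10⁻³ m
α₁L₁ = 3.83445×10⁻⁵, α₂L₂ = 2.2538623×10⁻⁵ → Δ(αL) = 1.5805877×10⁻⁵ m/K
ΔT = 2.00×10⁻³ / 1.5805877×10⁻⁵ = 126.535 K, so T = 28.0 + 126.535 = 154.535 °C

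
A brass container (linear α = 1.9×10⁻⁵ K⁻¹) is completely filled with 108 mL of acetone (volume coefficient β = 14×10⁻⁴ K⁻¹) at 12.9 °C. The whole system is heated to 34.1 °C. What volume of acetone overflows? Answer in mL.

The container also expands: β_container ≈ 3α = 5.7×10⁻⁵ /K
Net overflow = V₀(β_liq − 3α_cont)ΔT
β − 3α = 1.40×10⁻³ − 5.7×10⁻⁵ = 1.343×10⁻³ /K; ΔT = 21.2 K
ΔV = 108 × 1.343×10⁻³ × 21.2 = 3.07 mL

3.07 mL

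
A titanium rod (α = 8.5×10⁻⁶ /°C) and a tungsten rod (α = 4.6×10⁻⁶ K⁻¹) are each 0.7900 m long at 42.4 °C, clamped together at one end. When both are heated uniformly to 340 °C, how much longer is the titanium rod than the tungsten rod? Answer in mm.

ΔT = 297.6 K
titanium: ΔL = 8.5×10⁻⁶ × 0.7900 m × 297.6 = 1.9984×10⁻³ m = 1.9984 mm
tungsten: ΔL = 4.6×10⁻⁶ × 0.7900 m × 297.6 = 1.0815×10⁻³ m = 1.0815 mm
difference = 1.9984 − 1.0815 = 0.9169 mm

0.917 mm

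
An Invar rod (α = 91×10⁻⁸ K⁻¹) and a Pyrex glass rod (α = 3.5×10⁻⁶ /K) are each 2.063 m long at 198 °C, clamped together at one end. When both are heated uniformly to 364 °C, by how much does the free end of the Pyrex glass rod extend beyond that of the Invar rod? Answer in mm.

0.887 mm

ΔT = 166 K
Invar: ΔL = 91×10⁻⁸ × 2.063 m × 166 = 3.1164×10⁻⁴ m = 0.31164 mm
Pyrex glass: ΔL = 3.5×10⁻⁶ × 2.063 m × 166 = 1.1986×10⁻³ m = 1.1986 mm
difference = 1.1986 − 0.31164 = 0.88696 mm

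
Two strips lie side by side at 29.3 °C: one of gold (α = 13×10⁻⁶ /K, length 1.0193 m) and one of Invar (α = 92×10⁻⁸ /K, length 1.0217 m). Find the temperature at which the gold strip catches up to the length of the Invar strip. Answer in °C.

T = 224.2 °C

Equal length when α₁L₁ΔT − α₂L₂ΔT = L₂ − L₁ = 2.40×10⁻³ m
α₁L₁ = 1.32509×10⁻⁵, α₂L₂ = 9.39964×10⁻⁷ → Δ(αL) = 1.2310936×10⁻⁵ m/K
ΔT = 2.40×10⁻³ / 1.2310936×10⁻⁵ = 194.949 K, so T = 29.3 + 194.949 = 224.249 °C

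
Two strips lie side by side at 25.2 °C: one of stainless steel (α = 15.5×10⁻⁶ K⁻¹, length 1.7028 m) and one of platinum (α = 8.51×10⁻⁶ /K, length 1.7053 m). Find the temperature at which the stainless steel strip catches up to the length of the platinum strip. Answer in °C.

T = 235.6 °C

L₁(1 + α₁ΔT) = L₂(1 + α₂ΔT) ⇒ ΔT = (L₂ − L₁)/(α₁L₁ − α₂L₂)
L₂ − L₁ = 1.7053 − 1.7028 = 2.50×10⁻³ m
α₁L₁ − α₂L₂ = 15.5×10⁻⁶×1.7028 − 8.51×10⁻⁶×1.7053 = 1.1881297×10⁻⁵ m/K
ΔT = 2.50×10⁻³ / 1.1881297×10⁻⁵ = 210.415 K
T = 25.2 + 210.415 = 235.615 °C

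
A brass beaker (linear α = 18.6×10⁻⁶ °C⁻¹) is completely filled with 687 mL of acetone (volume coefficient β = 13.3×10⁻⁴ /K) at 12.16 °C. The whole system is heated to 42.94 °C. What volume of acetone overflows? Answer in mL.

The beaker also expands: β_container ≈ 3α = 5.58×10⁻⁵ /K
Net overflow = V₀(β_liq − 3α_cont)ΔT
β − 3α = 1.33×10⁻³ − 5.58×10⁻⁵ = 1.2742×10⁻³ /K; ΔT = 30.78 K
ΔV = 687 × 1.2742×10⁻³ × 30.78 = 26.9 mL

26.9 mL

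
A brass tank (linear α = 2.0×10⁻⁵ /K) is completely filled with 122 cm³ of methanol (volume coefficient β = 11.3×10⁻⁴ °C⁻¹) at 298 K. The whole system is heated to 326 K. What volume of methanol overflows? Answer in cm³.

The tank also expands: β_container ≈ 3α = 6.0×10⁻⁵ /K
Net overflow = V₀(β_liq − 3α_cont)ΔT
β − 3α = 1.13×10⁻³ − 6.0×10⁻⁵ = 1.07×10⁻³ /K; ΔT = 28 K
ΔV = 122 × 1.07×10⁻³ × 28 = 3.66 cm³

3.66 cm³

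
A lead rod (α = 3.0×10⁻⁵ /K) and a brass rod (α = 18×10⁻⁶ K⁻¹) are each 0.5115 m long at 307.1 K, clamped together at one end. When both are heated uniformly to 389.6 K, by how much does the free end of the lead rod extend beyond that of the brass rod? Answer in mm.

ΔT = 82.5 K
lead: ΔL = 3.0×10⁻⁵ × 0.5115 m × 82.5 = 1.2660×10⁻³ m = 1.2660 mm
brass: ΔL = 18×10⁻⁶ × 0.5115 m × 82.5 = 7.5958×10⁻⁴ m = 0.75958 mm
difference = 1.2660 − 0.75958 = 0.50642 mm

0.506 mm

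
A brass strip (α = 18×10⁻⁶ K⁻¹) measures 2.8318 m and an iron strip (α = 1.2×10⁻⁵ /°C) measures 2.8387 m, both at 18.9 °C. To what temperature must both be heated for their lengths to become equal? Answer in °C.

T = 427.0 °C

L₁(1 + α₁ΔT) = L₂(1 + α₂ΔT) ⇒ ΔT = (L₂ − L₁)/(α₁L₁ − α₂L₂)
L₂ − L₁ = 2.8387 − 2.8318 = 6.90×10⁻³ m
α₁L₁ − α₂L₂ = 18×10⁻⁶×2.8318 − 1.2×10⁻⁵×2.8387 = 1.6908×10⁻⁵ m/K
ΔT = 6.90×10⁻³ / 1.6908×10⁻⁵ = 408.091 K
T = 18.9 + 408.091 = 426.991 °C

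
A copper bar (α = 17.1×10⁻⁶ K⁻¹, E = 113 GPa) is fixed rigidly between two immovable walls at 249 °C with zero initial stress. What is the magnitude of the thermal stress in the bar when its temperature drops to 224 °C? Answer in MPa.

σ = 48.3 MPa

Fully constrained: the free strain ε = αΔT is blocked, so σ = Eε = EαΔT.
|ΔT| = 25 K
σ = 113×10⁹ × 17.1×10⁻⁶ × 25 = 4.83×10⁷ Pa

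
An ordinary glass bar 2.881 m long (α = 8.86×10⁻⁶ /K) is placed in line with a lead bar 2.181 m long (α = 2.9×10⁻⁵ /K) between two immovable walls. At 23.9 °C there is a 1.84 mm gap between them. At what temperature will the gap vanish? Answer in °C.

T = 44.6 °C

α₁L₁ = 2.552566×10⁻⁵ m/K, α₂L₂ = 6.3249×10⁻⁵ m/K → total 8.877466×10⁻⁵ m/K
ΔT = g/(α₁L₁+α₂L₂) = 1.84×10⁻³ / 8.877466×10⁻⁵ = 20.727 K
T = 23.9 + 20.727 = 44.627 °C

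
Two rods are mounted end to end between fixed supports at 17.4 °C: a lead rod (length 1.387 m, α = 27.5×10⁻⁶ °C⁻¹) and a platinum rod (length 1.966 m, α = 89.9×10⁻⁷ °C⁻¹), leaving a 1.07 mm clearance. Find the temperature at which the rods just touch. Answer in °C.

T = 36.6 °C

Gap closes when ΔL₁ + ΔL₂ = 1.07 mm = 1.07×10⁻³ m
(α₁L₁ + α₂L₂)ΔT = g
α₁L₁ + α₂L₂ = 27.5×10⁻⁶×1.387 + 89.9×10⁻⁷×1.966 = 5.581684×10⁻⁵ m/K
ΔT = 1.07×10⁻³ / 5.581684×10⁻⁵ = 19.170 K
T = 17.4 + 19.170 = 36.570 °C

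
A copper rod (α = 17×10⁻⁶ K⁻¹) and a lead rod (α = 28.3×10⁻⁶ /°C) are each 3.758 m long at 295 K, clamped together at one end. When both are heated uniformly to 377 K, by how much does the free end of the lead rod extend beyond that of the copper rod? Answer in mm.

ΔT = 82 K
copper: ΔL = 17×10⁻⁶ × 3.758 m × 82 = 5.2387×10⁻³ m = 5.2387 mm
lead: ΔL = 28.3×10⁻⁶ × 3.758 m × 82 = 8.7208×10⁻³ m = 8.7208 mm
difference = 8.7208 − 5.2387 = 3.4821 mm

3.48 mm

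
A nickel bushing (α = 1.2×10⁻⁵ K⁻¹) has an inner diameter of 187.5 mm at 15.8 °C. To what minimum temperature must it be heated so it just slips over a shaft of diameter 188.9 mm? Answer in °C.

T = 638 °C

Required Δd = 188.9 − 187.5 = 1.4 mm
Δd = αd₀ΔT ⇒ ΔT = Δd/(αd₀) = 1.4 / (1.2×10⁻⁵ × 187.5) = 622.22 K
T_min = 15.8 + 622.22 = 638.02 °C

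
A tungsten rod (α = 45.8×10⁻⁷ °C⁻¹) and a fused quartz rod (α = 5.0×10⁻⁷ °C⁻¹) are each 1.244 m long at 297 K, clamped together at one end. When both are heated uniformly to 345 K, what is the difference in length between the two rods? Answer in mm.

ΔT = 48 K
tungsten: ΔL = 45.8×10⁻⁷ × 1.244 m × 48 = 2.7348×10⁻⁴ m = 0.27348 mm
fused quartz: ΔL = 5.0×10⁻⁷ × 1.244 m × 48 = 2.9856×10⁻⁵ m = 0.029856 mm
difference = 0.27348 − 0.029856 = 0.243624 mm

0.244 mm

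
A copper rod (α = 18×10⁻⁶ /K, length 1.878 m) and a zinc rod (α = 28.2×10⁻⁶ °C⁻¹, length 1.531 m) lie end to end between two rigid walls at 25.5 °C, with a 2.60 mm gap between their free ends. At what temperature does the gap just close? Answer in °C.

T = 59.3 °C

Gap closes when ΔL₁ + ΔL₂ = 2.60 mm = 2.60×10⁻³ m
(α₁L₁ + α₂L₂)ΔT = g
α₁L₁ + α₂L₂ = 18×10⁻⁶×1.878 + 28.2×10⁻⁶×1.531 = 7.69782×10⁻⁵ m/K
ΔT = 2.60×10⁻³ / 7.69782×10⁻⁵ = 33.776 K
T = 25.5 + 33.776 = 59.276 °C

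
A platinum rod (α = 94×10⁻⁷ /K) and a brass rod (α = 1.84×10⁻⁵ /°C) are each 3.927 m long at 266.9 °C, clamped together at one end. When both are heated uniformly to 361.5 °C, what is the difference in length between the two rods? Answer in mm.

3.34 mm

ΔT = 94.6 K
platinum: ΔL = 94×10⁻⁷ × 3.927 m × 94.6 = 3.4920×10⁻³ m = 3.4920 mm
brass: ΔL = 1.84×10⁻⁵ × 3.927 m × 94.6 = 6.8355×10⁻³ m = 6.8355 mm
difference = 6.8355 − 3.4920 = 3.3435 mm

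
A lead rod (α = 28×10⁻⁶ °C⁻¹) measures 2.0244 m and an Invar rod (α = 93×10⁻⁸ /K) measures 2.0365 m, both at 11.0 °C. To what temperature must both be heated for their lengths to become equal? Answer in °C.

L₁(1 + α₁ΔT) = L₂(1 + α₂ΔT) ⇒ ΔT = (L₂ − L₁)/(α₁L₁ − α₂L₂)
L₂ − L₁ = 2.0365 − 2.0244 = 1.21×10⁻² m
α₁L₁ − α₂L₂ = 28×10⁻⁶×2.0244 − 93×10⁻⁸×2.0365 = 5.4789255×10⁻⁵ m/K
ΔT = 1.21×10⁻² / 5.4789255×10⁻⁵ = 220.846 K
T = 11.0 + 220.846 = 231.846 °C

T = 231.8 °C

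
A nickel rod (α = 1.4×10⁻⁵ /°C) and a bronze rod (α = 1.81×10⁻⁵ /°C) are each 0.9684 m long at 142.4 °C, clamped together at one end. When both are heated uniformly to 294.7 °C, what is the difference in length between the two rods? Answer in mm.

ΔT = 152.3 K
nickel: ΔL = 1.4×10⁻⁵ × 0.9684 m × 152.3 = 2.0648×10⁻³ m = 2.0648 mm
bronze: ΔL = 1.81×10⁻⁵ × 0.9684 m × 152.3 = 2.6695×10⁻³ m = 2.6695 mm
difference = 2.6695 − 2.0648 = 0.6047 mm

0.605 mm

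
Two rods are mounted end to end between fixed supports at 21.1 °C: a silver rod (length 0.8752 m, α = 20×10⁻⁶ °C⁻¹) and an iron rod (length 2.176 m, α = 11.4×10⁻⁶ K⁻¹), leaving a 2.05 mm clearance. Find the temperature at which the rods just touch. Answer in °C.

α₁L₁ = 1.7504×10⁻⁵ m/K, α₂L₂ = 2.48064×10⁻⁵ m/K → total 4.23104×10⁻⁵ m/K
ΔT = g/(α₁L₁+α₂L₂) = 2.05×10⁻³ / 4.23104×10⁻⁵ = 48.451 K
T = 21.1 + 48.451 = 69.551 °C

T = 69.6 °C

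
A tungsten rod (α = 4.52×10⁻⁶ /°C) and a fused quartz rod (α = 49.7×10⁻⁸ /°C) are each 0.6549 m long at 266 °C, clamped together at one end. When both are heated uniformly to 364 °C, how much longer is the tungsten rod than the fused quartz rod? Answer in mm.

0.258 mm

ΔT = 98 K
tungsten: ΔL = 4.52×10⁻⁶ × 0.6549 m × 98 = 2.9009×10⁻⁴ m = 0.29009 mm
fused quartz: ΔL = 49.7×10⁻⁸ × 0.6549 m × 98 = 3.1898×10⁻⁵ m = 0.031898 mm
difference = 0.29009 − 0.031898 = 0.258192 mm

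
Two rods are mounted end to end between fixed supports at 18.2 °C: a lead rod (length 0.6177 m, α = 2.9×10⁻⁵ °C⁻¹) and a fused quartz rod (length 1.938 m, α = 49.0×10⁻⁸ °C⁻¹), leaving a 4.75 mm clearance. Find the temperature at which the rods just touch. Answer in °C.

T = 270 °C

α₁L₁ = 1.79133×10⁻⁵ m/K, α₂L₂ = 9.4962×10⁻⁷ m/K → total 1.886292×10⁻⁵ m/K
ΔT = g/(α₁L₁+α₂L₂) = 4.75×10⁻³ / 1.886292×10⁻⁵ = 251.82 K
T = 18.2 + 251.82 = 270.02 °C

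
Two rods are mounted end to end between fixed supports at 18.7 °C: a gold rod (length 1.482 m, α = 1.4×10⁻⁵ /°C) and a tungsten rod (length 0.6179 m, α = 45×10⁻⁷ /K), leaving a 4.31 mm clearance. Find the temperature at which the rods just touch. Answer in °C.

Gap closes when ΔL₁ + ΔL₂ = 4.31 mm = 4.31×10⁻³ m
(α₁L₁ + α₂L₂)ΔT = g
α₁L₁ + α₂L₂ = 1.4×10⁻⁵×1.482 + 45×10⁻⁷×0.6179 = 2.352855×10⁻⁵ m/K
ΔT = 4.31×10⁻³ / 2.352855×10⁻⁵ = 183.18 K
T = 18.7 + 183.18 = 201.88 °C

T = 202 °C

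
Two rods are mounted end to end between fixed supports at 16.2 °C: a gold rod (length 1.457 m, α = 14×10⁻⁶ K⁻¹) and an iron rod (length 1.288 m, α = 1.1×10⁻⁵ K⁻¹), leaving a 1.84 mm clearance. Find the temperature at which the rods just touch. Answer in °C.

T = 69.4 °C

α₁L₁ = 2.0398×10⁻⁵ m/K, α₂L₂ = 1.4168×10⁻⁵ m/K → total 3.4566×10⁻⁵ m/K
ΔT = g/(α₁L₁+α₂L₂) = 1.84×10⁻³ / 3.4566×10⁻⁵ = 53.231 K
T = 16.2 + 53.231 = 69.431 °C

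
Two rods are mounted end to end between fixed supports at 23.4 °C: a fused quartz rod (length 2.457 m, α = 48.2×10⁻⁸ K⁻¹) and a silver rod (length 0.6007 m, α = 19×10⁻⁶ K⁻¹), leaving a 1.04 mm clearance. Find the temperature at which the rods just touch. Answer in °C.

Gap closes when ΔL₁ + ΔL₂ = 1.04 mm = 1.04×10⁻³ m
(α₁L₁ + α₂L₂)ΔT = g
α₁L₁ + α₂L₂ = 48.2×10⁻⁸×2.457 + 19×10⁻⁶×0.6007 = 1.2597574×10⁻⁵ m/K
ΔT = 1.04×10⁻³ / 1.2597574×10⁻⁵ = 82.56 K
T = 23.4 + 82.56 = 105.96 °C

T = 106 °C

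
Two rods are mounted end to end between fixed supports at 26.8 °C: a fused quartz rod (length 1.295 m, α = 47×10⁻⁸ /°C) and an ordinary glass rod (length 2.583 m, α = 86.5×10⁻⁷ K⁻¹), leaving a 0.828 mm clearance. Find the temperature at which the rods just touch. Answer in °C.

T = 62.9 °C

Gap closes when ΔL₁ + ΔL₂ = 0.828 mm = 8.28×10⁻⁴ m
(α₁L₁ + α₂L₂)ΔT = g
α₁L₁ + α₂L₂ = 47×10⁻⁸×1.295 + 86.5×10⁻⁷×2.583 = 2.29516×10⁻⁵ m/K
ΔT = 8.28×10⁻⁴ / 2.29516×10⁻⁵ = 36.076 K
T = 26.8 + 36.076 = 62.876 °C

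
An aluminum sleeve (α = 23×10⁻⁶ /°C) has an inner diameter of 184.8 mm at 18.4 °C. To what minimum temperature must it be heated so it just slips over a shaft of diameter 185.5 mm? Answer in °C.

T = 183 °C

Required Δd = 185.5 − 184.8 = 0.7 mm
Δd = αd₀ΔT ⇒ ΔT = Δd/(αd₀) = 0.7 / (23×10⁻⁶ × 184.8) = 164.69 K
T_min = 18.4 + 164.69 = 183.09 °C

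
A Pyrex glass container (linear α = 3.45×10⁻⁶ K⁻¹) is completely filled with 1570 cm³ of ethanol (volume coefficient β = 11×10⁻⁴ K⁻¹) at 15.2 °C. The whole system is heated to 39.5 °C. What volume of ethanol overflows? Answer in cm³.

The container also expands: β_container ≈ 3α = 1.035×10⁻⁵ /K
Net overflow = V₀(β_liq − 3α_cont)ΔT
β − 3α = 1.10×10⁻³ − 1.035×10⁻⁵ = 1.08965×10⁻³ /K; ΔT = 24.3 K
ΔV = 1570 × 1.08965×10⁻³ × 24.3 = 41.6 cm³

41.6 cm³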